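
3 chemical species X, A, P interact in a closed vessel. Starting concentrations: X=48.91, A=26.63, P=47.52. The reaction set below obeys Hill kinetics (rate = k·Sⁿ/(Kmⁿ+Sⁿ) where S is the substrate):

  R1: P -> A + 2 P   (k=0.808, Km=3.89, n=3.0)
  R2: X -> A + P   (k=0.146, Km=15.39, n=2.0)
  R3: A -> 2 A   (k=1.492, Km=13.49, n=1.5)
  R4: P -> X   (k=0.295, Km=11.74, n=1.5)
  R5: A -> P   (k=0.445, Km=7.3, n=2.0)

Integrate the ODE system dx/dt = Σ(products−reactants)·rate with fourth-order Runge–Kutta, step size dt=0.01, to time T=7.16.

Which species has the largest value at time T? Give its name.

Dominant species at T: P

RK4 with dt=0.01: 716 steps to T=7.16. Trajectory (selected grid times):
t=0.00: X=48.91 A=26.63 P=47.52
t=0.80: X=49.01 A=27.94 P=48.39
t=1.59: X=49.12 A=29.24 P=49.26
t=2.39: X=49.22 A=30.57 P=50.14
t=3.18: X=49.33 A=31.90 P=51.00
t=3.98: X=49.43 A=33.26 P=51.88
t=4.77: X=49.54 A=34.60 P=52.75
t=5.57: X=49.65 A=35.98 P=53.63
t=6.36: X=49.75 A=37.35 P=54.50
t=7.16: X=49.86 A=38.75 P=55.38
At T=7.16: X=49.86 A=38.75 P=55.38; the largest is P.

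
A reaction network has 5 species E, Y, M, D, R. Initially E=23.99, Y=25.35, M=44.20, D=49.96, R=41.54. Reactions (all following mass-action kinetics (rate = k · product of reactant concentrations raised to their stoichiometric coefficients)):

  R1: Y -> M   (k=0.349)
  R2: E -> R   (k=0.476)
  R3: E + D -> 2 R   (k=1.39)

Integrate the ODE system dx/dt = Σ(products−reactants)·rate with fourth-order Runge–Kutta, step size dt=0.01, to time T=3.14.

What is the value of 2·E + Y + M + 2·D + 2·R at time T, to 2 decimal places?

Value at T = 300.53

Check how each reaction changes W = 2·E + Y + M + 2·D + 2·R (weight of products minus weight of reactants):
R1: Y -> M: (1·1) − (1·1) = 1 − 1 = 0
R2: E -> R: (2·1) − (2·1) = 2 − 2 = 0
R3: E + D -> 2 R: (2·2) − (2·1 + 2·1) = 4 − 4 = 0
Every reaction leaves W unchanged, so W is conserved and no simulation is needed: W(T) = W(0) = 2·23.99 + 25.35 + 44.20 + 2·49.96 + 2·41.54 = 300.53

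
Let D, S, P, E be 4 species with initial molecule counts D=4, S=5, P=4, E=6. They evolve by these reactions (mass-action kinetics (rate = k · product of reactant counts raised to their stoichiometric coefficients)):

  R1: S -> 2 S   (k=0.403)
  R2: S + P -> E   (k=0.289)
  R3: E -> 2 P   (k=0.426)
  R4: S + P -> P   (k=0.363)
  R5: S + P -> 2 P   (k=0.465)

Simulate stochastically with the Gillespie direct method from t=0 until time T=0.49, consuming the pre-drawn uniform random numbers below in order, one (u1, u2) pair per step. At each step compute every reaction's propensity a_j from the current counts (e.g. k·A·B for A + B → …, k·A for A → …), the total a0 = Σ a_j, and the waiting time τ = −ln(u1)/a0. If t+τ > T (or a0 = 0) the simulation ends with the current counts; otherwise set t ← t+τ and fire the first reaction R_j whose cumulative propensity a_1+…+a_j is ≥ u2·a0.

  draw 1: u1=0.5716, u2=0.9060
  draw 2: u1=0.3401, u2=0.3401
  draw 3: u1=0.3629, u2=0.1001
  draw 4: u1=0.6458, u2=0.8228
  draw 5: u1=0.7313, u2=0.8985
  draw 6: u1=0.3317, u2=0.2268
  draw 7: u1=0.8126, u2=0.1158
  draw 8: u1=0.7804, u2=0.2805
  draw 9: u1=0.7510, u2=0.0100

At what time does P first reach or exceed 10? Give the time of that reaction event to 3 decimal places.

Threshold first reached at t = 0.385

t=0.000: D=4 S=5 P=4 E=6
Draw 1: a1=2.015, a2=5.780, a3=2.556, a4=7.260, a5=9.300, a0=26.911; τ=−ln(0.5716)/26.911=0.021 → t=0.021; u2·a0=0.9060·26.911=24.381; a1+…+a4=17.611 < 24.381 ≤ a1+…+a5=26.911 → R5 fires; D=4 S=4 P=5 E=6
Draw 2: a1=1.612, a2=5.780, a3=2.556, a4=7.260, a5=9.300, a0=26.508; τ=−ln(0.3401)/26.508=0.041 → t=0.061; u2·a0=0.3401·26.508=9.015; a1+a2=7.392 < 9.015 ≤ a1+…+a3=9.948 → R3 fires; D=4 S=4 P=7 E=5
Draw 3: a1=1.612, a2=8.092, a3=2.130, a4=10.164, a5=13.020, a0=35.018; τ=−ln(0.3629)/35.018=0.029 → t=0.090; u2·a0=0.1001·35.018=3.505; a1=1.612 < 3.505 ≤ a1+a2=9.704 → R2 fires; D=4 S=3 P=6 E=6
Draw 4: a1=1.209, a2=5.202, a3=2.556, a4=6.534, a5=8.370, a0=23.871; τ=−ln(0.6458)/23.871=0.018 → t=0.109; u2·a0=0.8228·23.871=19.641; a1+…+a4=15.501 < 19.641 ≤ a1+…+a5=23.871 → R5 fires; D=4 S=2 P=7 E=6
Draw 5: a1=0.806, a2=4.046, a3=2.556, a4=5.082, a5=6.510, a0=19.000; τ=−ln(0.7313)/19.000=0.016 → t=0.125; u2·a0=0.8985·19.000=17.072; a1+…+a4=12.490 < 17.072 ≤ a1+…+a5=19.000 → R5 fires; D=4 S=1 P=8 E=6
Draw 6: a1=0.403, a2=2.312, a3=2.556, a4=2.904, a5=3.720, a0=11.895; τ=−ln(0.3317)/11.895=0.093 → t=0.218; u2·a0=0.2268·11.895=2.698; a1=0.403 < 2.698 ≤ a1+a2=2.715 → R2 fires; D=4 S=0 P=7 E=7
Draw 7: a1=0.000, a2=0.000, a3=2.982, a4=0.000, a5=0.000, a0=2.982; τ=−ln(0.8126)/2.982=0.070 → t=0.288; u2·a0=0.1158·2.982=0.345; a1+a2=0.000 < 0.345 ≤ a1+…+a3=2.982 → R3 fires; D=4 S=0 P=9 E=6
Draw 8: a1=0.000, a2=0.000, a3=2.556, a4=0.000, a5=0.000, a0=2.556; τ=−ln(0.7804)/2.556=0.097 → t=0.385; u2·a0=0.2805·2.556=0.717; a1+a2=0.000 < 0.717 ≤ a1+…+a3=2.556 → R3 fires; D=4 S=0 P=11 E=5
Draw 9: a1=0.000, a2=0.000, a3=2.130, a4=0.000, a5=0.000, a0=2.130; τ=−ln(0.7510)/2.130=0.134 → t=0.519 > T=0.49: stop.
P first becomes ≥ 10 when it reaches 11 at the event at t=0.385.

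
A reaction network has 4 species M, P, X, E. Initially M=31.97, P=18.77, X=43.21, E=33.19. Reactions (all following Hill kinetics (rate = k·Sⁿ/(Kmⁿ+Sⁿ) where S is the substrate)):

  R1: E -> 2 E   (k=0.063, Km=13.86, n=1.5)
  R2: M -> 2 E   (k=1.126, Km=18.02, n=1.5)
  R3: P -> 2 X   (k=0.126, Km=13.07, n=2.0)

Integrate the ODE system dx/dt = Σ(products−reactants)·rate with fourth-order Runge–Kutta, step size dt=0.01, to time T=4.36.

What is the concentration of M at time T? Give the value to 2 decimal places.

M at T = 28.61

RK4 with dt=0.01: 436 steps to T=4.36. Trajectory (selected grid times):
t=0.00: M=31.97 P=18.77 X=43.21 E=33.19
t=0.48: M=31.59 P=18.73 X=43.29 E=33.97
t=0.97: M=31.21 P=18.69 X=43.37 E=34.77
t=1.45: M=30.83 P=18.65 X=43.46 E=35.54
t=1.94: M=30.45 P=18.61 X=43.54 E=36.32
t=2.42: M=30.08 P=18.57 X=43.62 E=37.09
t=2.91: M=29.71 P=18.52 X=43.70 E=37.87
t=3.39: M=29.34 P=18.48 X=43.78 E=38.62
t=3.88: M=28.97 P=18.44 X=43.86 E=39.39
t=4.36: M=28.61 P=18.40 X=43.95 E=40.14
Read off M at T=4.36: 28.61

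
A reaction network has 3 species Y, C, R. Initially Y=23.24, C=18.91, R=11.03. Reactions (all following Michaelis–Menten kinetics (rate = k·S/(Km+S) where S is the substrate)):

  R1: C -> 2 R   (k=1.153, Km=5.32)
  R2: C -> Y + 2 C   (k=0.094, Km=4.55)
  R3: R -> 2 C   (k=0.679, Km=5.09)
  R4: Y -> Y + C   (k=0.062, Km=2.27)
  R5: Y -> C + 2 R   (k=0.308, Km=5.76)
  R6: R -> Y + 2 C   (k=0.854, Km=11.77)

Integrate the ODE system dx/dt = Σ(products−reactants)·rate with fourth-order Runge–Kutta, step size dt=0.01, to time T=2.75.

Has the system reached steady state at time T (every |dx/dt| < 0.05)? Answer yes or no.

RK4 with dt=0.01: 275 steps to T=2.75. Trajectory (selected grid times):
t=0.00: Y=23.24 C=18.91 R=11.03
t=0.31: Y=23.32 C=19.30 R=11.47
t=0.61: Y=23.39 C=19.68 R=11.89
t=0.92: Y=23.47 C=20.08 R=12.32
t=1.22: Y=23.55 C=20.47 R=12.74
t=1.53: Y=23.64 C=20.89 R=13.18
t=1.83: Y=23.73 C=21.29 R=13.59
t=2.14: Y=23.82 C=21.72 R=14.02
t=2.44: Y=23.91 C=22.13 R=14.44
t=2.75: Y=24.00 C=22.57 R=14.87
Rates at T: R1=0.9331, R2=0.0782, R3=0.5058, R4=0.0566, R5=0.2484, R6=0.4767
dx/dt at T (Σ net stoichiometry × rate): Y=+0.3065, C=+1.4151, R=+1.3804
Largest |dx/dt| is |+1.4151| (C) ≥ 0.05 → not steady.

Steady state at T: no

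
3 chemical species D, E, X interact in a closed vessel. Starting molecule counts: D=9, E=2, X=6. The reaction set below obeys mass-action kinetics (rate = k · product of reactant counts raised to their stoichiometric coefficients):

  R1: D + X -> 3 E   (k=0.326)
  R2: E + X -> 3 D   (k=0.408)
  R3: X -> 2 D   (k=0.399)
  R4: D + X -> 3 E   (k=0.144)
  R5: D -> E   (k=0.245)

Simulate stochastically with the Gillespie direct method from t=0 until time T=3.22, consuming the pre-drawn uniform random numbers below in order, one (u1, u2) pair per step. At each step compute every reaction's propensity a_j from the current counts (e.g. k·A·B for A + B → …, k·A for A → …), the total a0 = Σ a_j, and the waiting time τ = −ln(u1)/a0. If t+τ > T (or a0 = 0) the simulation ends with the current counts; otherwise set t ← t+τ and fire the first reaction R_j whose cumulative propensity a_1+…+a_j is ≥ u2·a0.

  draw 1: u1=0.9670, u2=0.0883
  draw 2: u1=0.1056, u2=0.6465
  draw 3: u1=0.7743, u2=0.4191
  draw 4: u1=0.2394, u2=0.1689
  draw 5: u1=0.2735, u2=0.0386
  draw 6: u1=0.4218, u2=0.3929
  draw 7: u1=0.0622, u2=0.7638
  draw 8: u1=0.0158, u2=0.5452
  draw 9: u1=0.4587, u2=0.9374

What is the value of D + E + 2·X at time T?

Value at T = 23

Check how each reaction changes W = D + E + 2·X (weight of products minus weight of reactants):
R1: D + X -> 3 E: (1·3) − (1·1 + 2·1) = 3 − 3 = 0
R2: E + X -> 3 D: (1·3) − (1·1 + 2·1) = 3 − 3 = 0
R3: X -> 2 D: (1·2) − (2·1) = 2 − 2 = 0
R4: D + X -> 3 E: (1·3) − (1·1 + 2·1) = 3 − 3 = 0
R5: D -> E: (1·1) − (1·1) = 1 − 1 = 0
Every reaction leaves W unchanged, so W is conserved and no simulation is needed: W(T) = W(0) = 9 + 2 + 2·6 = 23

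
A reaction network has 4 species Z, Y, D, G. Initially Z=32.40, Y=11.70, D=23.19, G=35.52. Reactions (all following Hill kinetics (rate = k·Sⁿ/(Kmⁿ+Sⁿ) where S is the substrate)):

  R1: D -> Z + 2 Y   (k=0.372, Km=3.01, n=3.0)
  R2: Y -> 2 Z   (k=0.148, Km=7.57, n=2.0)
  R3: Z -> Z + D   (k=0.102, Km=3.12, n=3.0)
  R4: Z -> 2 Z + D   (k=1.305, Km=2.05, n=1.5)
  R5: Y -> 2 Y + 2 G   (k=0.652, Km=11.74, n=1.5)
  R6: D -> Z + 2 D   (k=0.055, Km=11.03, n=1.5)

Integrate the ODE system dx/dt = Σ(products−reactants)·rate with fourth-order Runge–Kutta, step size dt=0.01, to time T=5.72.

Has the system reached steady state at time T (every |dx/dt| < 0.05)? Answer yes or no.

Steady state at T: no

RK4 with dt=0.01: 572 steps to T=5.72. Trajectory (selected grid times):
t=0.00: Z=32.40 Y=11.70 D=23.19 G=35.52
t=0.64: Z=33.62 Y=12.32 D=23.87 G=35.94
t=1.27: Z=34.83 Y=12.94 D=24.53 G=36.38
t=1.91: Z=36.06 Y=13.57 D=25.21 G=36.83
t=2.54: Z=37.28 Y=14.19 D=25.88 G=37.29
t=3.18: Z=38.52 Y=14.84 D=26.56 G=37.78
t=3.81: Z=39.74 Y=15.47 D=27.23 G=38.27
t=4.45: Z=40.99 Y=16.13 D=27.91 G=38.77
t=5.08: Z=42.21 Y=16.77 D=28.58 G=39.29
t=5.72: Z=43.47 Y=17.44 D=29.27 G=39.82
Rates at T: R1=0.3716, R2=0.1245, R3=0.1020, R4=1.2918, R5=0.4200, R6=0.0447
dx/dt at T (Σ net stoichiometry × rate): Z=+1.9571, Y=+1.0386, D=+1.0668, G=+0.8400
Largest |dx/dt| is |+1.9571| (Z) ≥ 0.05 → not steady.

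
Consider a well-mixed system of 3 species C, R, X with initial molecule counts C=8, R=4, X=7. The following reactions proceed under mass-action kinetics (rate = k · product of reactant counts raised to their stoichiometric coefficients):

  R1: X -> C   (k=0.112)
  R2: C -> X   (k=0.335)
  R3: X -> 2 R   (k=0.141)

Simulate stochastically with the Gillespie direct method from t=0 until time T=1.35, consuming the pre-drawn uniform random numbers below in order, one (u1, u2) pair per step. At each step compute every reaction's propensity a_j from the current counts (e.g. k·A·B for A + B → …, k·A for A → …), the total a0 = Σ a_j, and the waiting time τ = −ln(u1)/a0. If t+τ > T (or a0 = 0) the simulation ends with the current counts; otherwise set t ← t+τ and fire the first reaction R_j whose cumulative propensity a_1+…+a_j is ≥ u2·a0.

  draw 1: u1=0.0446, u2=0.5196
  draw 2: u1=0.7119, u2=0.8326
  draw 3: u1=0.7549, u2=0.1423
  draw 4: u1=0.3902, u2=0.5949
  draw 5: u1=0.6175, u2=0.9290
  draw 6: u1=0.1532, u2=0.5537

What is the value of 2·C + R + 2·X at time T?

Value at T = 34

Check how each reaction changes W = 2·C + R + 2·X (weight of products minus weight of reactants):
R1: X -> C: (2·1) − (2·1) = 2 − 2 = 0
R2: C -> X: (2·1) − (2·1) = 2 − 2 = 0
R3: X -> 2 R: (1·2) − (2·1) = 2 − 2 = 0
Every reaction leaves W unchanged, so W is conserved and no simulation is needed: W(T) = W(0) = 2·8 + 4 + 2·7 = 34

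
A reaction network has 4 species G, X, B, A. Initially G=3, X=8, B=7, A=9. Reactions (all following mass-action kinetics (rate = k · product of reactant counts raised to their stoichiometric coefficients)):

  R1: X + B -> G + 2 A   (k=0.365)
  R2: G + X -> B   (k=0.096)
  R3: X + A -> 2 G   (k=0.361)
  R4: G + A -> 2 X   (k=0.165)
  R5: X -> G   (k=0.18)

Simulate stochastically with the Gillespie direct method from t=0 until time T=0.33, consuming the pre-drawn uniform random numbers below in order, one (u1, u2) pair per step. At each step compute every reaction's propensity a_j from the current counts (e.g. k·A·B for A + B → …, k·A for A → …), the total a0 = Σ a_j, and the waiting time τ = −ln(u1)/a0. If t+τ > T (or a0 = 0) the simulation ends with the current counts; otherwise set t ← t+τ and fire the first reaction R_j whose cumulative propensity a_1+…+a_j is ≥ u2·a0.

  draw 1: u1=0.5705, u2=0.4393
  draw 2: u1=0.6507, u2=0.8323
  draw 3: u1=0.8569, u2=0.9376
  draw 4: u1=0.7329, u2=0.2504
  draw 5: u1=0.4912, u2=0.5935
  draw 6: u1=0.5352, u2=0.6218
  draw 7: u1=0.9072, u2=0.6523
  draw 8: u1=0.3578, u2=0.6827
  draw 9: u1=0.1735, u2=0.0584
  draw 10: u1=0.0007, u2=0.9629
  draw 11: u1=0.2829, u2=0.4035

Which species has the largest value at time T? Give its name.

t=0.000: G=3 X=8 B=7 A=9
Draw 1: a1=20.440, a2=2.304, a3=25.992, a4=4.455, a5=1.440, a0=54.631; τ=−ln(0.5705)/54.631=0.010 → t=0.010; u2·a0=0.4393·54.631=23.999; a1+a2=22.744 < 23.999 ≤ a1+…+a3=48.736 → R3 fires; G=5 X=7 B=7 A=8
Draw 2: a1=17.885, a2=3.360, a3=20.216, a4=6.600, a5=1.260, a0=49.321; τ=−ln(0.6507)/49.321=0.009 → t=0.019; u2·a0=0.8323·49.321=41.050; a1+a2=21.245 < 41.050 ≤ a1+…+a3=41.461 → R3 fires; G=7 X=6 B=7 A=7
Draw 3: a1=15.330, a2=4.032, a3=15.162, a4=8.085, a5=1.080, a0=43.689; τ=−ln(0.8569)/43.689=0.004 → t=0.023; u2·a0=0.9376·43.689=40.963; a1+…+a3=34.524 < 40.963 ≤ a1+…+a4=42.609 → R4 fires; G=6 X=8 B=7 A=6
Draw 4: a1=20.440, a2=4.608, a3=17.328, a4=5.940, a5=1.440, a0=49.756; τ=−ln(0.7329)/49.756=0.006 → t=0.029; u2·a0=0.2504·49.756=12.459 ≤ a1=20.440 → R1 fires; G=7 X=7 B=6 A=8
Draw 5: a1=15.330, a2=4.704, a3=20.216, a4=9.240, a5=1.260, a0=50.750; τ=−ln(0.4912)/50.750=0.014 → t=0.043; u2·a0=0.5935·50.750=30.120; a1+a2=20.034 < 30.120 ≤ a1+…+a3=40.250 → R3 fires; G=9 X=6 B=6 A=7
Draw 6: a1=13.140, a2=5.184, a3=15.162, a4=10.395, a5=1.080, a0=44.961; τ=−ln(0.5352)/44.961=0.014 → t=0.057; u2·a0=0.6218·44.961=27.957; a1+a2=18.324 < 27.957 ≤ a1+…+a3=33.486 → R3 fires; G=11 X=5 B=6 A=6
Draw 7: a1=10.950, a2=5.280, a3=10.830, a4=10.890, a5=0.900, a0=38.850; τ=−ln(0.9072)/38.850=0.003 → t=0.059; u2·a0=0.6523·38.850=25.342; a1+a2=16.230 < 25.342 ≤ a1+…+a3=27.060 → R3 fires; G=13 X=4 B=6 A=5
Draw 8: a1=8.760, a2=4.992, a3=7.220, a4=10.725, a5=0.720, a0=32.417; τ=−ln(0.3578)/32.417=0.032 → t=0.091; u2·a0=0.6827·32.417=22.131; a1+…+a3=20.972 < 22.131 ≤ a1+…+a4=31.697 → R4 fires; G=12 X=6 B=6 A=4
Draw 9: a1=13.140, a2=6.912, a3=8.664, a4=7.920, a5=1.080, a0=37.716; τ=−ln(0.1735)/37.716=0.046 → t=0.137; u2·a0=0.0584·37.716=2.203 ≤ a1=13.140 → R1 fires; G=13 X=5 B=5 A=6
Draw 10: a1=9.125, a2=6.240, a3=10.830, a4=12.870, a5=0.900, a0=39.965; τ=−ln(0.0007)/39.965=0.182 → t=0.319; u2·a0=0.9629·39.965=38.482; a1+…+a3=26.195 < 38.482 ≤ a1+…+a4=39.065 → R4 fires; G=12 X=7 B=5 A=5
Draw 11: a1=12.775, a2=8.064, a3=12.635, a4=9.900, a5=1.260, a0=44.634; τ=−ln(0.2829)/44.634=0.028 → t=0.347 > T=0.33: stop.
At T=0.33: G=12 X=7 B=5 A=5; the largest is G.

Dominant species at T: G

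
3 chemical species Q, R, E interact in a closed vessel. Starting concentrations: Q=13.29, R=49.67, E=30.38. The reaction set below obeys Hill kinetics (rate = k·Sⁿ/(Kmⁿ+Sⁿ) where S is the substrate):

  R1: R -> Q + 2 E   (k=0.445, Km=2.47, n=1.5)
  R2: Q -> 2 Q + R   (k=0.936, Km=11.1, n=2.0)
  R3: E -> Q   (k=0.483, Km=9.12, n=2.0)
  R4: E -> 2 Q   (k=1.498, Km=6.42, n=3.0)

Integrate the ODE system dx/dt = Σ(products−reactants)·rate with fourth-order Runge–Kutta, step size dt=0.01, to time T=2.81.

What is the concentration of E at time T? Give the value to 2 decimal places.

E at T = 27.46

RK4 with dt=0.01: 281 steps to T=2.81. Trajectory (selected grid times):
t=0.00: Q=13.29 R=49.67 E=30.38
t=0.31: Q=14.66 R=49.71 E=30.06
t=0.62: Q=16.04 R=49.77 E=29.73
t=0.94: Q=17.48 R=49.83 E=29.40
t=1.25: Q=18.89 R=49.91 E=29.07
t=1.56: Q=20.30 R=49.99 E=28.75
t=1.87: Q=21.72 R=50.08 E=28.43
t=2.19: Q=23.18 R=50.18 E=28.10
t=2.50: Q=24.61 R=50.28 E=27.78
t=2.81: Q=26.05 R=50.39 E=27.46
Read off E at T=2.81: 27.46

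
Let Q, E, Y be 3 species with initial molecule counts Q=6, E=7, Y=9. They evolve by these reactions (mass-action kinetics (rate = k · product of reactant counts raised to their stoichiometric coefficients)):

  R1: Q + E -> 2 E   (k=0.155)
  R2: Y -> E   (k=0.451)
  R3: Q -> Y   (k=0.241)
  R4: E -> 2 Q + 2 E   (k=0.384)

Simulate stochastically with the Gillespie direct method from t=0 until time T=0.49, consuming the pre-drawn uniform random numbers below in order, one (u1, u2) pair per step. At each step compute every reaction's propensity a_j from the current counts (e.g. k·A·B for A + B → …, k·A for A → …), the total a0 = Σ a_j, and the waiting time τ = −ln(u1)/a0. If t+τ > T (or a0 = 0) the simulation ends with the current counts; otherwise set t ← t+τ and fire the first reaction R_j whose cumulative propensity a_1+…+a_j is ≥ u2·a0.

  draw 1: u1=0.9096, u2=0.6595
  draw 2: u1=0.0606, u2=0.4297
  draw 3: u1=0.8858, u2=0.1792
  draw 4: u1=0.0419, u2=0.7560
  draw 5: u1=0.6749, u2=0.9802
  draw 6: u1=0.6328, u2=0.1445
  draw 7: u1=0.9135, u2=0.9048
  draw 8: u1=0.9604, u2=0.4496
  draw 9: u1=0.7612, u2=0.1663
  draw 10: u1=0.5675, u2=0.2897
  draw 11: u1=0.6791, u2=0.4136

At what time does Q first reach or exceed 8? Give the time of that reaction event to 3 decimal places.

Threshold first reached at t = 0.432

t=0.000: Q=6 E=7 Y=9
Draw 1: a1=6.510, a2=4.059, a3=1.446, a4=2.688, a0=14.703; τ=−ln(0.9096)/14.703=0.006 → t=0.006; u2·a0=0.6595·14.703=9.697; a1=6.510 < 9.697 ≤ a1+a2=10.569 → R2 fires; Q=6 E=8 Y=8
Draw 2: a1=7.440, a2=3.608, a3=1.446, a4=3.072, a0=15.566; τ=−ln(0.0606)/15.566=0.180 → t=0.187; u2·a0=0.4297·15.566=6.689 ≤ a1=7.440 → R1 fires; Q=5 E=9 Y=8
Draw 3: a1=6.975, a2=3.608, a3=1.205, a4=3.456, a0=15.244; τ=−ln(0.8858)/15.244=0.008 → t=0.195; u2·a0=0.1792·15.244=2.732 ≤ a1=6.975 → R1 fires; Q=4 E=10 Y=8
Draw 4: a1=6.200, a2=3.608, a3=0.964, a4=3.840, a0=14.612; τ=−ln(0.0419)/14.612=0.217 → t=0.412; u2·a0=0.7560·14.612=11.047; a1+…+a3=10.772 < 11.047 ≤ a1+…+a4=14.612 → R4 fires; Q=6 E=11 Y=8
Draw 5: a1=10.230, a2=3.608, a3=1.446, a4=4.224, a0=19.508; τ=−ln(0.6749)/19.508=0.020 → t=0.432; u2·a0=0.9802·19.508=19.122; a1+…+a3=15.284 < 19.122 ≤ a1+…+a4=19.508 → R4 fires; Q=8 E=12 Y=8
Draw 6: a1=14.880, a2=3.608, a3=1.928, a4=4.608, a0=25.024; τ=−ln(0.6328)/25.024=0.018 → t=0.450; u2·a0=0.1445·25.024=3.616 ≤ a1=14.880 → R1 fires; Q=7 E=13 Y=8
Draw 7: a1=14.105, a2=3.608, a3=1.687, a4=4.992, a0=24.392; τ=−ln(0.9135)/24.392=0.004 → t=0.454; u2·a0=0.9048·24.392=22.070; a1+…+a3=19.400 < 22.070 ≤ a1+…+a4=24.392 → R4 fires; Q=9 E=14 Y=8
Draw 8: a1=19.530, a2=3.608, a3=2.169, a4=5.376, a0=30.683; τ=−ln(0.9604)/30.683=0.001 → t=0.455; u2·a0=0.4496·30.683=13.795 ≤ a1=19.530 → R1 fires; Q=8 E=15 Y=8
Draw 9: a1=18.600, a2=3.608, a3=1.928, a4=5.760, a0=29.896; τ=−ln(0.7612)/29.896=0.009 → t=0.464; u2·a0=0.1663·29.896=4.972 ≤ a1=18.600 → R1 fires; Q=7 E=16 Y=8
Draw 10: a1=17.360, a2=3.608, a3=1.687, a4=6.144, a0=28.799; τ=−ln(0.5675)/28.799=0.020 → t=0.484; u2·a0=0.2897·28.799=8.343 ≤ a1=17.360 → R1 fires; Q=6 E=17 Y=8
Draw 11: a1=15.810, a2=3.608, a3=1.446, a4=6.528, a0=27.392; τ=−ln(0.6791)/27.392=0.014 → t=0.498 > T=0.49: stop.
Q first becomes ≥ 8 when it reaches 8 at the event at t=0.432.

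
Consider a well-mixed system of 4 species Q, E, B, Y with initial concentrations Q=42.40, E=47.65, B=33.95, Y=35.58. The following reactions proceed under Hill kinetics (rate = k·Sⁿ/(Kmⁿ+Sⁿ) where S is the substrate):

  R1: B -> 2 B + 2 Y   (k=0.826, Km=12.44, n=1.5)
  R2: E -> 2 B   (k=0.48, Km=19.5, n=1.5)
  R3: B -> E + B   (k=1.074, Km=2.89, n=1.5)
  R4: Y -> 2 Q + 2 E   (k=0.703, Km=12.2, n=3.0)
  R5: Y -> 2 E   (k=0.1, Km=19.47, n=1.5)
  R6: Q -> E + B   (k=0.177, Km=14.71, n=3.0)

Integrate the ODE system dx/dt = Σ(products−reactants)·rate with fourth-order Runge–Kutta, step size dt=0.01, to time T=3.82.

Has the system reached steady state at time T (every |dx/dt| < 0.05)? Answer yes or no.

RK4 with dt=0.01: 382 steps to T=3.82. Trajectory (selected grid times):
t=0.00: Q=42.40 E=47.65 B=33.95 Y=35.58
t=0.42: Q=42.90 E=48.63 B=34.63 Y=35.84
t=0.85: Q=43.41 E=49.63 B=35.32 Y=36.10
t=1.27: Q=43.90 E=50.61 B=36.01 Y=36.36
t=1.70: Q=44.41 E=51.61 B=36.71 Y=36.63
t=2.12: Q=44.91 E=52.59 B=37.40 Y=36.90
t=2.55: Q=45.42 E=53.60 B=38.11 Y=37.17
t=2.97: Q=45.92 E=54.58 B=38.81 Y=37.44
t=3.40: Q=46.43 E=55.58 B=39.52 Y=37.72
t=3.82: Q=46.93 E=56.56 B=40.22 Y=37.99
Rates at T: R1=0.7048, R2=0.3992, R3=1.0537, R4=0.6805, R5=0.0732, R6=0.1717
dx/dt at T (Σ net stoichiometry × rate): Q=+1.1892, E=+2.3335, B=+1.6749, Y=+0.6559
Largest |dx/dt| is |+2.3335| (E) ≥ 0.05 → not steady.

Steady state at T: no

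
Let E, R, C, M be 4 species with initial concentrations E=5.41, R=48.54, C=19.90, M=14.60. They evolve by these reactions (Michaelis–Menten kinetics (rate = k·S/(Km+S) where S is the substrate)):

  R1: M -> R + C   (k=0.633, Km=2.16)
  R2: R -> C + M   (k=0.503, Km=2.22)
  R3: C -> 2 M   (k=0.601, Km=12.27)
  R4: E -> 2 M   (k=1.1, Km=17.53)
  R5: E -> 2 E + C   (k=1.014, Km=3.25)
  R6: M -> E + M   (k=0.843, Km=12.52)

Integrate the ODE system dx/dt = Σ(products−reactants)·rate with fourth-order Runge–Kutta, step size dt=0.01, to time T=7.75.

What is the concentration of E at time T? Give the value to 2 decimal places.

E at T = 12.26

RK4 with dt=0.01: 775 steps to T=7.75. Trajectory (selected grid times):
t=0.00: E=5.41 R=48.54 C=19.90 M=14.60
t=0.86: E=6.13 R=48.60 C=21.02 M=15.65
t=1.72: E=6.86 R=48.67 C=22.17 M=16.76
t=2.58: E=7.61 R=48.74 C=23.33 M=17.91
t=3.44: E=8.37 R=48.81 C=24.51 M=19.11
t=4.31: E=9.14 R=48.89 C=25.72 M=20.37
t=5.17: E=9.91 R=48.97 C=26.93 M=21.66
t=6.03: E=10.69 R=49.05 C=28.14 M=23.00
t=6.89: E=11.47 R=49.14 C=29.37 M=24.37
t=7.75: E=12.26 R=49.23 C=30.60 M=25.78
Read off E at T=7.75: 12.26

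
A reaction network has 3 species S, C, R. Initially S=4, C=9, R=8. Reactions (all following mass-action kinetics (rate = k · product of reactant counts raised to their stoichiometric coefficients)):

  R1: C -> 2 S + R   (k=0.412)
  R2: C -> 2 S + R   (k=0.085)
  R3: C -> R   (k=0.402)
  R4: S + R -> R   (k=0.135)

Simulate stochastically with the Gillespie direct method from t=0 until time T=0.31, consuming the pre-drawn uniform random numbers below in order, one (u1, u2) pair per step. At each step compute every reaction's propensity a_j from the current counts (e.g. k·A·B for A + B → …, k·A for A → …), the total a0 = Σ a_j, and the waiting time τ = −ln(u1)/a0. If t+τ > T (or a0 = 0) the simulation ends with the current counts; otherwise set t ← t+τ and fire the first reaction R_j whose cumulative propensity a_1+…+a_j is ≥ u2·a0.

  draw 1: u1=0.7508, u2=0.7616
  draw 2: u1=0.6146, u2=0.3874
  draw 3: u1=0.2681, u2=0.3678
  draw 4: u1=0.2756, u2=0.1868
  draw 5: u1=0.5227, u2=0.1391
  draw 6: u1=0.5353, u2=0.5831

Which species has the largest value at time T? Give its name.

t=0.000: S=4 C=9 R=8
Draw 1: a1=3.708, a2=0.765, a3=3.618, a4=4.320, a0=12.411; τ=−ln(0.7508)/12.411=0.023 → t=0.023; u2·a0=0.7616·12.411=9.452; a1+…+a3=8.091 < 9.452 ≤ a1+…+a4=12.411 → R4 fires; S=3 C=9 R=8
Draw 2: a1=3.708, a2=0.765, a3=3.618, a4=3.240, a0=11.331; τ=−ln(0.6146)/11.331=0.043 → t=0.066; u2·a0=0.3874·11.331=4.390; a1=3.708 < 4.390 ≤ a1+a2=4.473 → R2 fires; S=5 C=8 R=9
Draw 3: a1=3.296, a2=0.680, a3=3.216, a4=6.075, a0=13.267; τ=−ln(0.2681)/13.267=0.099 → t=0.165; u2·a0=0.3678·13.267=4.880; a1+a2=3.976 < 4.880 ≤ a1+…+a3=7.192 → R3 fires; S=5 C=7 R=10
Draw 4: a1=2.884, a2=0.595, a3=2.814, a4=6.750, a0=13.043; τ=−ln(0.2756)/13.043=0.099 → t=0.264; u2·a0=0.1868·13.043=2.436 ≤ a1=2.884 → R1 fires; S=7 C=6 R=11
Draw 5: a1=2.472, a2=0.510, a3=2.412, a4=10.395, a0=15.789; τ=−ln(0.5227)/15.789=0.041 → t=0.305; u2·a0=0.1391·15.789=2.196 ≤ a1=2.472 → R1 fires; S=9 C=5 R=12
Draw 6: a1=2.060, a2=0.425, a3=2.010, a4=14.580, a0=19.075; τ=−ln(0.5353)/19.075=0.033 → t=0.338 > T=0.31: stop.
At T=0.31: S=9 C=5 R=12; the largest is R.

Dominant species at T: R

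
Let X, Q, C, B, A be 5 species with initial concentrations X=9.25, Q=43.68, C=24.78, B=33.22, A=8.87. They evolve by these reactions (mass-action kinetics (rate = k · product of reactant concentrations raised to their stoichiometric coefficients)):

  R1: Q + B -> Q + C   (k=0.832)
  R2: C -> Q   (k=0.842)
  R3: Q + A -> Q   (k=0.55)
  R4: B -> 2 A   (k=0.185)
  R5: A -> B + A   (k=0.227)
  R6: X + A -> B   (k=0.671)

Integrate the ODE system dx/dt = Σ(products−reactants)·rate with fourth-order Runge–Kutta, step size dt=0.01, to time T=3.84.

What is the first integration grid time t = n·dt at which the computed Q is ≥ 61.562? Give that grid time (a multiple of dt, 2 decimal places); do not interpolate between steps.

RK4 with dt=0.01: 384 steps to T=3.84. Trajectory (selected grid times):
t=0.00: X=9.25 Q=43.68 C=24.78 B=33.22 A=8.87
t=0.43: X=7.54 Q=61.19 C=42.09 B=0.00 A=0.00
t=0.44: X=7.54 Q=61.54 C=41.74 B=0.00 A=0.00
t=0.45: X=7.54 Q=61.89 C=41.39 B=0.00 A=0.00
t=0.85: X=7.54 Q=73.73 C=29.55 B=0.00 A=0.00
t=1.28: X=7.54 Q=82.71 C=20.58 B=0.00 A=0.00
t=1.71: X=7.54 Q=88.96 C=14.33 B=0.00 A=0.00
t=2.13: X=7.54 Q=93.22 C=10.06 B=0.00 A=0.00
t=2.56: X=7.54 Q=96.28 C=7.00 B=0.00 A=0.00
t=2.99: X=7.54 Q=98.41 C=4.88 B=0.00 A=0.00
t=3.41: X=7.54 Q=99.86 C=3.42 B=0.00 A=0.00
t=3.84: X=7.54 Q=100.90 C=2.38 B=0.00 A=0.00
Q(0.44)=61.544 < 61.562 but Q(0.45)=61.894 ≥ 61.562, so the first grid time is t=0.45.

Threshold first reached at t = 0.45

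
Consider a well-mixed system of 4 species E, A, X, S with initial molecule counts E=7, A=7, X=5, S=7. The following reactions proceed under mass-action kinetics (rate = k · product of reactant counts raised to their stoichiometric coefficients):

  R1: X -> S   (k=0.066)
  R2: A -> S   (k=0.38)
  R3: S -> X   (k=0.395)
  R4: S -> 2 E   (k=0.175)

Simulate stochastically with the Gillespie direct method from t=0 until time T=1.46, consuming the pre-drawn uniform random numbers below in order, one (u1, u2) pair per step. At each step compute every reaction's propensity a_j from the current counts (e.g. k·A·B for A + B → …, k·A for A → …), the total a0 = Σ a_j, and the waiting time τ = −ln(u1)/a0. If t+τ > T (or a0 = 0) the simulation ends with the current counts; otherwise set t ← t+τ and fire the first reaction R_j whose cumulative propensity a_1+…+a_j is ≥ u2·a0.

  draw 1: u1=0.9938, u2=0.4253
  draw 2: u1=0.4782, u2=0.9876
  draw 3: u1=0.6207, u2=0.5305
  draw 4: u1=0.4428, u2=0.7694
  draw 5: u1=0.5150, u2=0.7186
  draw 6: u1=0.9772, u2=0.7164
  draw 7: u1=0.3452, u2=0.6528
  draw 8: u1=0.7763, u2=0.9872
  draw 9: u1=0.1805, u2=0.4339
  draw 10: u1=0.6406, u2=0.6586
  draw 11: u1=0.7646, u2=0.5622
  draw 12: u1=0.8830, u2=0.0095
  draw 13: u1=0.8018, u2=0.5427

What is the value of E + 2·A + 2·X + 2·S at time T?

Check how each reaction changes W = E + 2·A + 2·X + 2·S (weight of products minus weight of reactants):
R1: X -> S: (2·1) − (2·1) = 2 − 2 = 0
R2: A -> S: (2·1) − (2·1) = 2 − 2 = 0
R3: S -> X: (2·1) − (2·1) = 2 − 2 = 0
R4: S -> 2 E: (1·2) − (2·1) = 2 − 2 = 0
Every reaction leaves W unchanged, so W is conserved and no simulation is needed: W(T) = W(0) = 7 + 2·7 + 2·5 + 2·7 = 45

Value at T = 45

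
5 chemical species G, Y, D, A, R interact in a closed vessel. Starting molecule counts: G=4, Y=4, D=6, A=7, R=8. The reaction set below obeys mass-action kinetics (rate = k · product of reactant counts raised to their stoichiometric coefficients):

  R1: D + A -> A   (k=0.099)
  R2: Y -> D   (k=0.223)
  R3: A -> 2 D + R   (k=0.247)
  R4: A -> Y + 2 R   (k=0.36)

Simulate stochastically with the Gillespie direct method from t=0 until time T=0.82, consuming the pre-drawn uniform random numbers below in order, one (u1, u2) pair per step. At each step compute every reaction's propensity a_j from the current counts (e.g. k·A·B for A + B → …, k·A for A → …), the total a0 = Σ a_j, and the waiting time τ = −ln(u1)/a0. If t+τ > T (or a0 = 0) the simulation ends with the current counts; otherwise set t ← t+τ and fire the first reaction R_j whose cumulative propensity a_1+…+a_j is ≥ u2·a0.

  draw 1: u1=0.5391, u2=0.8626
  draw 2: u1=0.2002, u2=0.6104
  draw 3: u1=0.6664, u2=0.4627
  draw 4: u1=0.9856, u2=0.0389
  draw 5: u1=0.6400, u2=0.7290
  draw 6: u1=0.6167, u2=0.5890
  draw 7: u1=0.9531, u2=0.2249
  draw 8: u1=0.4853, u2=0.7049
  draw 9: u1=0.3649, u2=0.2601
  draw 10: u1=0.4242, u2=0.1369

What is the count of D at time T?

D at T = 9

t=0.000: G=4 Y=4 D=6 A=7 R=8
Draw 1: a1=4.158, a2=0.892, a3=1.729, a4=2.520, a0=9.299; τ=−ln(0.5391)/9.299=0.066 → t=0.066; u2·a0=0.8626·9.299=8.021; a1+…+a3=6.779 < 8.021 ≤ a1+…+a4=9.299 → R4 fires; G=4 Y=5 D=6 A=6 R=10
Draw 2: a1=3.564, a2=1.115, a3=1.482, a4=2.160, a0=8.321; τ=−ln(0.2002)/8.321=0.193 → t=0.260; u2·a0=0.6104·8.321=5.079; a1+a2=4.679 < 5.079 ≤ a1+…+a3=6.161 → R3 fires; G=4 Y=5 D=8 A=5 R=11
Draw 3: a1=3.960, a2=1.115, a3=1.235, a4=1.800, a0=8.110; τ=−ln(0.6664)/8.110=0.050 → t=0.310; u2·a0=0.4627·8.110=3.752 ≤ a1=3.960 → R1 fires; G=4 Y=5 D=7 A=5 R=11
Draw 4: a1=3.465, a2=1.115, a3=1.235, a4=1.800, a0=7.615; τ=−ln(0.9856)/7.615=0.002 → t=0.312; u2·a0=0.0389·7.615=0.296 ≤ a1=3.465 → R1 fires; G=4 Y=5 D=6 A=5 R=11
Draw 5: a1=2.970, a2=1.115, a3=1.235, a4=1.800, a0=7.120; τ=−ln(0.6400)/7.120=0.063 → t=0.374; u2·a0=0.7290·7.120=5.190; a1+a2=4.085 < 5.190 ≤ a1+…+a3=5.320 → R3 fires; G=4 Y=5 D=8 A=4 R=12
Draw 6: a1=3.168, a2=1.115, a3=0.988, a4=1.440, a0=6.711; τ=−ln(0.6167)/6.711=0.072 → t=0.446; u2·a0=0.5890·6.711=3.953; a1=3.168 < 3.953 ≤ a1+a2=4.283 → R2 fires; G=4 Y=4 D=9 A=4 R=12
Draw 7: a1=3.564, a2=0.892, a3=0.988, a4=1.440, a0=6.884; τ=−ln(0.9531)/6.884=0.007 → t=0.453; u2·a0=0.2249·6.884=1.548 ≤ a1=3.564 → R1 fires; G=4 Y=4 D=8 A=4 R=12
Draw 8: a1=3.168, a2=0.892, a3=0.988, a4=1.440, a0=6.488; τ=−ln(0.4853)/6.488=0.111 → t=0.565; u2·a0=0.7049·6.488=4.573; a1+a2=4.060 < 4.573 ≤ a1+…+a3=5.048 → R3 fires; G=4 Y=4 D=10 A=3 R=13
Draw 9: a1=2.970, a2=0.892, a3=0.741, a4=1.080, a0=5.683; τ=−ln(0.3649)/5.683=0.177 → t=0.742; u2·a0=0.2601·5.683=1.478 ≤ a1=2.970 → R1 fires; G=4 Y=4 D=9 A=3 R=13
Draw 10: a1=2.673, a2=0.892, a3=0.741, a4=1.080, a0=5.386; τ=−ln(0.4242)/5.386=0.159 → t=0.901 > T=0.82: stop.
Read off D at T=0.82: 9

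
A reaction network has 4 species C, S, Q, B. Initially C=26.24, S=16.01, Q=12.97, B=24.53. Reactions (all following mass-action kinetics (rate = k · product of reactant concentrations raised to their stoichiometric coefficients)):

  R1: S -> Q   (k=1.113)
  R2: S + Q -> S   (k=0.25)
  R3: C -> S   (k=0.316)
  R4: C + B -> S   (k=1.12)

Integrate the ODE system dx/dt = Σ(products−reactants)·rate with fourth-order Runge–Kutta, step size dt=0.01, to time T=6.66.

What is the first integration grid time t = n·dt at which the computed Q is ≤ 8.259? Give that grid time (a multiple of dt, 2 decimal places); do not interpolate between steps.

Threshold first reached at t = 0.12

RK4 with dt=0.01: 666 steps to T=6.66. Trajectory (selected grid times):
t=0.00: C=26.24 S=16.01 Q=12.97 B=24.53
t=0.11: C=6.75 S=32.02 Q=8.35 B=5.46
t=0.12: C=6.34 S=32.07 Q=8.05 B=5.08
t=0.74: C=1.48 S=19.05 Q=4.52 B=0.75
t=1.48: C=0.79 S=8.79 Q=4.46 B=0.31
t=2.22: C=0.51 S=4.04 Q=4.45 B=0.18
t=2.96: C=0.36 S=1.87 Q=4.45 B=0.13
t=3.70: C=0.26 S=0.89 Q=4.45 B=0.10
t=4.44: C=0.19 S=0.44 Q=4.45 B=0.08
t=5.18: C=0.14 S=0.22 Q=4.45 B=0.07
t=5.92: C=0.10 S=0.12 Q=4.45 B=0.07
t=6.66: C=0.08 S=0.07 Q=4.45 B=0.06
Q(0.11)=8.348 > 8.259 but Q(0.12)=8.048 ≤ 8.259, so the first grid time is t=0.12.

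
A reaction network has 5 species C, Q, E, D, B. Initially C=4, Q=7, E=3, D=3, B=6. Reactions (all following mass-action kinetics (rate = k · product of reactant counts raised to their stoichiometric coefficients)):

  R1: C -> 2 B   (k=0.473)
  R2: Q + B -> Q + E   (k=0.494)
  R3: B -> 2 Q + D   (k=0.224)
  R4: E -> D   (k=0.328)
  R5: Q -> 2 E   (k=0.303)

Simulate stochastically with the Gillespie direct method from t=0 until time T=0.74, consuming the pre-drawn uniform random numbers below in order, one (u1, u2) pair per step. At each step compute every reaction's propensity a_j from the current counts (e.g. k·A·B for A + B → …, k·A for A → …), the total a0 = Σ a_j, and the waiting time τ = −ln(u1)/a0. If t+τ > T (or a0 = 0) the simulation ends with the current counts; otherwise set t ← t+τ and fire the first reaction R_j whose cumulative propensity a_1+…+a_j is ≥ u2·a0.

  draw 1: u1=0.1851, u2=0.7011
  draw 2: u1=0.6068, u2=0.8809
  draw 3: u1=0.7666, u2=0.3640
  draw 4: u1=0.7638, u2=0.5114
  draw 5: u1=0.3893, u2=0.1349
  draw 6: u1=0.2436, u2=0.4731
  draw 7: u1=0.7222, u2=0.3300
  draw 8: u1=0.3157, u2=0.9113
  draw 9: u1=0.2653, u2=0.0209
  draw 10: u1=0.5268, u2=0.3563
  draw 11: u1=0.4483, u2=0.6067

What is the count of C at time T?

C at T = 3

t=0.000: C=4 Q=7 E=3 D=3 B=6
Draw 1: a1=1.892, a2=20.748, a3=1.344, a4=0.984, a5=2.121, a0=27.089; τ=−ln(0.1851)/27.089=0.062 → t=0.062; u2·a0=0.7011·27.089=18.992; a1=1.892 < 18.992 ≤ a1+a2=22.640 → R2 fires; C=4 Q=7 E=4 D=3 B=5
Draw 2: a1=1.892, a2=17.290, a3=1.120, a4=1.312, a5=2.121, a0=23.735; τ=−ln(0.6068)/23.735=0.021 → t=0.083; u2·a0=0.8809·23.735=20.908; a1+…+a3=20.302 < 20.908 ≤ a1+…+a4=21.614 → R4 fires; C=4 Q=7 E=3 D=4 B=5
Draw 3: a1=1.892, a2=17.290, a3=1.120, a4=0.984, a5=2.121, a0=23.407; τ=−ln(0.7666)/23.407=0.011 → t=0.095; u2·a0=0.3640·23.407=8.520; a1=1.892 < 8.520 ≤ a1+a2=19.182 → R2 fires; C=4 Q=7 E=4 D=4 B=4
Draw 4: a1=1.892, a2=13.832, a3=0.896, a4=1.312, a5=2.121, a0=20.053; τ=−ln(0.7638)/20.053=0.013 → t=0.108; u2·a0=0.5114·20.053=10.255; a1=1.892 < 10.255 ≤ a1+a2=15.724 → R2 fires; C=4 Q=7 E=5 D=4 B=3
Draw 5: a1=1.892, a2=10.374, a3=0.672, a4=1.640, a5=2.121, a0=16.699; τ=−ln(0.3893)/16.699=0.056 → t=0.165; u2·a0=0.1349·16.699=2.253; a1=1.892 < 2.253 ≤ a1+a2=12.266 → R2 fires; C=4 Q=7 E=6 D=4 B=2
Draw 6: a1=1.892, a2=6.916, a3=0.448, a4=1.968, a5=2.121, a0=13.345; τ=−ln(0.2436)/13.345=0.106 → t=0.270; u2·a0=0.4731·13.345=6.314; a1=1.892 < 6.314 ≤ a1+a2=8.808 → R2 fires; C=4 Q=7 E=7 D=4 B=1
Draw 7: a1=1.892, a2=3.458, a3=0.224, a4=2.296, a5=2.121, a0=9.991; τ=−ln(0.7222)/9.991=0.033 → t=0.303; u2·a0=0.3300·9.991=3.297; a1=1.892 < 3.297 ≤ a1+a2=5.350 → R2 fires; C=4 Q=7 E=8 D=4 B=0
Draw 8: a1=1.892, a2=0.000, a3=0.000, a4=2.624, a5=2.121, a0=6.637; τ=−ln(0.3157)/6.637=0.174 → t=0.477; u2·a0=0.9113·6.637=6.048; a1+…+a4=4.516 < 6.048 ≤ a1+…+a5=6.637 → R5 fires; C=4 Q=6 E=10 D=4 B=0
Draw 9: a1=1.892, a2=0.000, a3=0.000, a4=3.280, a5=1.818, a0=6.990; τ=−ln(0.2653)/6.990=0.190 → t=0.667; u2·a0=0.0209·6.990=0.146 ≤ a1=1.892 → R1 fires; C=3 Q=6 E=10 D=4 B=2
Draw 10: a1=1.419, a2=5.928, a3=0.448, a4=3.280, a5=1.818, a0=12.893; τ=−ln(0.5268)/12.893=0.050 → t=0.716; u2·a0=0.3563·12.893=4.594; a1=1.419 < 4.594 ≤ a1+a2=7.347 → R2 fires; C=3 Q=6 E=11 D=4 B=1
Draw 11: a1=1.419, a2=2.964, a3=0.224, a4=3.608, a5=1.818, a0=10.033; τ=−ln(0.4483)/10.033=0.080 → t=0.796 > T=0.74: stop.
Read off C at T=0.74: 3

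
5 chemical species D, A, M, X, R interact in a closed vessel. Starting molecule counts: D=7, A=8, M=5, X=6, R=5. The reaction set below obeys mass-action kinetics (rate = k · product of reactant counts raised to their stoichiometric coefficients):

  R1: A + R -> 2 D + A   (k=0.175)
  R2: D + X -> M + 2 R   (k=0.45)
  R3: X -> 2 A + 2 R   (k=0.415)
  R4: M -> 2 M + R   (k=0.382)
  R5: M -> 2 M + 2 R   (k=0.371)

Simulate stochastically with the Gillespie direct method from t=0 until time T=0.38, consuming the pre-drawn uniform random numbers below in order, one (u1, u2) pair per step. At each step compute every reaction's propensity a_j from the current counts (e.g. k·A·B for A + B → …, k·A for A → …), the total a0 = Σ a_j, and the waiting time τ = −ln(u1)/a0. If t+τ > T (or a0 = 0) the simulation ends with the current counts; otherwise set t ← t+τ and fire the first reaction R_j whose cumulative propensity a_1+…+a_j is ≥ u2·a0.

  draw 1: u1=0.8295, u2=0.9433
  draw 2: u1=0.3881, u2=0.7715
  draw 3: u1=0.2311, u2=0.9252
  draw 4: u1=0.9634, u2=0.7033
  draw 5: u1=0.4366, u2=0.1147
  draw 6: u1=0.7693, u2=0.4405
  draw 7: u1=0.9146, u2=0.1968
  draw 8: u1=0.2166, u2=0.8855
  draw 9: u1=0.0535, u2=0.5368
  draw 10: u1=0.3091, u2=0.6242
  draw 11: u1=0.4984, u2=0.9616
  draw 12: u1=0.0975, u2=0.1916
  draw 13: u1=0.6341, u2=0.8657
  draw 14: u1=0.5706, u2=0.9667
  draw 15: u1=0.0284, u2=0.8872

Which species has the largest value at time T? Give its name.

t=0.000: D=7 A=8 M=5 X=6 R=5
Draw 1: a1=7.000, a2=18.900, a3=2.490, a4=1.910, a5=1.855, a0=32.155; τ=−ln(0.8295)/32.155=0.006 → t=0.006; u2·a0=0.9433·32.155=30.332; a1+…+a4=30.300 < 30.332 ≤ a1+…+a5=32.155 → R5 fires; D=7 A=8 M=6 X=6 R=7
Draw 2: a1=9.800, a2=18.900, a3=2.490, a4=2.292, a5=2.226, a0=35.708; τ=−ln(0.3881)/35.708=0.027 → t=0.032; u2·a0=0.7715·35.708=27.549; a1=9.800 < 27.549 ≤ a1+a2=28.700 → R2 fires; D=6 A=8 M=7 X=5 R=9
Draw 3: a1=12.600, a2=13.500, a3=2.075, a4=2.674, a5=2.597, a0=33.446; τ=−ln(0.2311)/33.446=0.044 → t=0.076; u2·a0=0.9252·33.446=30.944; a1+…+a4=30.849 < 30.944 ≤ a1+…+a5=33.446 → R5 fires; D=6 A=8 M=8 X=5 R=11
Draw 4: a1=15.400, a2=13.500, a3=2.075, a4=3.056, a5=2.968, a0=36.999; τ=−ln(0.9634)/36.999=0.001 → t=0.077; u2·a0=0.7033·36.999=26.021; a1=15.400 < 26.021 ≤ a1+a2=28.900 → R2 fires; D=5 A=8 M=9 X=4 R=13
Draw 5: a1=18.200, a2=9.000, a3=1.660, a4=3.438, a5=3.339, a0=35.637; τ=−ln(0.4366)/35.637=0.023 → t=0.100; u2·a0=0.1147·35.637=4.088 ≤ a1=18.200 → R1 fires; D=7 A=8 M=9 X=4 R=12
Draw 6: a1=16.800, a2=12.600, a3=1.660, a4=3.438, a5=3.339, a0=37.837; τ=−ln(0.7693)/37.837=0.007 → t=0.107; u2·a0=0.4405·37.837=16.667 ≤ a1=16.800 → R1 fires; D=9 A=8 M=9 X=4 R=11
Draw 7: a1=15.400, a2=16.200, a3=1.660, a4=3.438, a5=3.339, a0=40.037; τ=−ln(0.9146)/40.037=0.002 → t=0.110; u2·a0=0.1968·40.037=7.879 ≤ a1=15.400 → R1 fires; D=11 A=8 M=9 X=4 R=10
Draw 8: a1=14.000, a2=19.800, a3=1.660, a4=3.438, a5=3.339, a0=42.237; τ=−ln(0.2166)/42.237=0.036 → t=0.146; u2·a0=0.8855·42.237=37.401; a1+…+a3=35.460 < 37.401 ≤ a1+…+a4=38.898 → R4 fires; D=11 A=8 M=10 X=4 R=11
Draw 9: a1=15.400, a2=19.800, a3=1.660, a4=3.820, a5=3.710, a0=44.390; τ=−ln(0.0535)/44.390=0.066 → t=0.212; u2·a0=0.5368·44.390=23.829; a1=15.400 < 23.829 ≤ a1+a2=35.200 → R2 fires; D=10 A=8 M=11 X=3 R=13
Draw 10: a1=18.200, a2=13.500, a3=1.245, a4=4.202, a5=4.081, a0=41.228; τ=−ln(0.3091)/41.228=0.028 → t=0.240; u2·a0=0.6242·41.228=25.735; a1=18.200 < 25.735 ≤ a1+a2=31.700 → R2 fires; D=9 A=8 M=12 X=2 R=15
Draw 11: a1=21.000, a2=8.100, a3=0.830, a4=4.584, a5=4.452, a0=38.966; τ=−ln(0.4984)/38.966=0.018 → t=0.258; u2·a0=0.9616·38.966=37.470; a1+…+a4=34.514 < 37.470 ≤ a1+…+a5=38.966 → R5 fires; D=9 A=8 M=13 X=2 R=17
Draw 12: a1=23.800, a2=8.100, a3=0.830, a4=4.966, a5=4.823, a0=42.519; τ=−ln(0.0975)/42.519=0.055 → t=0.313; u2·a0=0.1916·42.519=8.147 ≤ a1=23.800 → R1 fires; D=11 A=8 M=13 X=2 R=16
Draw 13: a1=22.400, a2=9.900, a3=0.830, a4=4.966, a5=4.823, a0=42.919; τ=−ln(0.6341)/42.919=0.011 → t=0.323; u2·a0=0.8657·42.919=37.155; a1+…+a3=33.130 < 37.155 ≤ a1+…+a4=38.096 → R4 fires; D=11 A=8 M=14 X=2 R=17
Draw 14: a1=23.800, a2=9.900, a3=0.830, a4=5.348, a5=5.194, a0=45.072; τ=−ln(0.5706)/45.072=0.012 → t=0.336; u2·a0=0.9667·45.072=43.571; a1+…+a4=39.878 < 43.571 ≤ a1+…+a5=45.072 → R5 fires; D=11 A=8 M=15 X=2 R=19
Draw 15: a1=26.600, a2=9.900, a3=0.830, a4=5.730, a5=5.565, a0=48.625; τ=−ln(0.0284)/48.625=0.073 → t=0.409 > T=0.38: stop.
At T=0.38: D=11 A=8 M=15 X=2 R=19; the largest is R.

Dominant species at T: R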